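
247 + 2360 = 2607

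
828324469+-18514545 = 809809924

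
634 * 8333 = 5283122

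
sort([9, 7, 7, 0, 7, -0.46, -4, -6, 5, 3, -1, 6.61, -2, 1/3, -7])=[-7, -6, -4, -2, -1, -0.46, 0, 1/3, 3, 5, 6.61, 7, 7, 7, 9]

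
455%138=41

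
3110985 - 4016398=-905413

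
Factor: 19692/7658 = 2^1*3^2*7^(-1) = 18/7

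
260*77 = 20020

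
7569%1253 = 51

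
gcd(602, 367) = 1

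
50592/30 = 1686 + 2/5 = 1686.40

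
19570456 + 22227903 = 41798359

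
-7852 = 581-8433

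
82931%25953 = 5072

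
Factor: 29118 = 2^1*3^1*23^1*211^1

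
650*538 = 349700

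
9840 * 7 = 68880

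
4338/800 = 5 + 169/400 ≈ 5.42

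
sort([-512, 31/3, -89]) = [-512, -89, 31/3]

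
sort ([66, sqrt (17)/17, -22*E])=[-22*E, sqrt (17)/17, 66]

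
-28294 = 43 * (-658)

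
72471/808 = 89 + 559/808 ≈ 89.69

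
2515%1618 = 897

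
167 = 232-65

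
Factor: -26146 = -1 * 2^1 * 17^1 * 769^1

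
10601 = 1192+9409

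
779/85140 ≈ 0.00915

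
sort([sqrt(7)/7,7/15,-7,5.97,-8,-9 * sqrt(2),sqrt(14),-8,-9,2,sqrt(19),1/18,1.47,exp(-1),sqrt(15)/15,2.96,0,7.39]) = [-9 * sqrt(2),-9,-8,-8,-7,0,1/18,sqrt(15)/15,exp(-1),sqrt(7)/7,7/15,1.47,2,2.96,sqrt(14),sqrt(19),5.97,7.39]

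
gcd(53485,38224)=1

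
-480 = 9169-9649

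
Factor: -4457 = -1*4457^1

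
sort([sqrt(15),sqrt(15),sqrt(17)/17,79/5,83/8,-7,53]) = [-7,sqrt(17)/17,sqrt(15),sqrt(15),83/8,79/5,53]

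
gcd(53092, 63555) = 1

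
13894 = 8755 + 5139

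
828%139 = 133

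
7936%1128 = 40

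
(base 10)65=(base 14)49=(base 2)1000001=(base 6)145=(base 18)3b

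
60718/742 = 4337/53≈81.83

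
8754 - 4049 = 4705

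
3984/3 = 1328 = 1328.00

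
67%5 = 2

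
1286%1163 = 123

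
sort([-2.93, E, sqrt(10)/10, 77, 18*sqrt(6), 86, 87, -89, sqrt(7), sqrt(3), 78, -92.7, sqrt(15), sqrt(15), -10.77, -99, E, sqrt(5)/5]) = [-99, -92.7, -89, -10.77, -2.93, sqrt(10)/10, sqrt(5)/5, sqrt(3), sqrt(7), E, E, sqrt(15), sqrt(15), 18*sqrt(6), 77, 78, 86, 87]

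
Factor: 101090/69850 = 5^(-1) * 127^(-1) * 919^1 = 919/635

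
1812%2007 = 1812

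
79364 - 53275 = 26089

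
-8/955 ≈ -0.00838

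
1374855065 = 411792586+963062479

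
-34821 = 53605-88426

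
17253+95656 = 112909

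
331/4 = 82+3/4 = 82.75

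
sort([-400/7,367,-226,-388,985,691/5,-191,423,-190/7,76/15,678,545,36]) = [-388,-226,-191,-400/7,-190/7,76/15,36,691/5,367,423,545,678,985]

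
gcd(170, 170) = 170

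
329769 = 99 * 3331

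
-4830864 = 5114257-9945121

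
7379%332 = 75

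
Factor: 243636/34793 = 2^2*3^1*11^(-1)*79^1*257^1*3163^(-1)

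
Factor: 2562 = 2^1 * 3^1 * 7^1 * 61^1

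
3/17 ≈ 0.176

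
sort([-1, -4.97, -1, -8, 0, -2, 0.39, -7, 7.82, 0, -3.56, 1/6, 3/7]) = [-8, -7, -4.97, -3.56, -2, -1, -1, 0, 0, 1/6, 0.39, 3/7, 7.82]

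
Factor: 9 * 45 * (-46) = -1 * 2^1 * 3^4 * 5^1 * 23^1 = -18630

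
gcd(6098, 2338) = 2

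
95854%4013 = 3555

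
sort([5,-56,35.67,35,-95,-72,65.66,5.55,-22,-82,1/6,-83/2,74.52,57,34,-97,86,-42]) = [-97,-95,-82,-72,-56,-42,-83/2,-22,1/6,5,5.55,34,35,35.67,57,65.66,74.52,86]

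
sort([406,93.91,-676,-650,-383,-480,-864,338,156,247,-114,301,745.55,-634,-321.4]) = [-864,-676,-650,-634,-480,-383,-321.4,-114,93.91,156,247,301,338,406,745.55]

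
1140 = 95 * 12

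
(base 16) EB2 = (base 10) 3762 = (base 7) 13653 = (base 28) 4MA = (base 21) 8B3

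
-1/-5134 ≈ 0.000195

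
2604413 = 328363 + 2276050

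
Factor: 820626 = 2^1*3^1*233^1*587^1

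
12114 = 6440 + 5674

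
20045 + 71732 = 91777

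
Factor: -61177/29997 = -1 * 3^(-3) * 11^(-1) * 101^(-1) * 131^1 * 467^1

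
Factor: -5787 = -1 * 3^2 * 643^1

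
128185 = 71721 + 56464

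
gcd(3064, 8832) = 8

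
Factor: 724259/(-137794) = -1*2^(-1)*68897^(-1)*724259^1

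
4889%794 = 125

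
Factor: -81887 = -1*13^1*6299^1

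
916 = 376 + 540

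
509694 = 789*646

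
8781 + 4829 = 13610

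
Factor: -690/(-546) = 5^1*7^(-1)*13^(-1)*23^1 = 115/91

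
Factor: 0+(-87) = -1*3^1*29^1 = -87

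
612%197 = 21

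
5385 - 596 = 4789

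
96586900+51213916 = 147800816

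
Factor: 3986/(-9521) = -1*2^1*1993^1*9521^(-1)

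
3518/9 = 390+8/9 ≈ 390.89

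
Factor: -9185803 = -1 * 11^1 * 97^1 * 8609^1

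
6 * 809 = 4854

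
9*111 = 999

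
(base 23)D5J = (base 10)7011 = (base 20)HAB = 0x1B63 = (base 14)27AB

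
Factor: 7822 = 2^1*3911^1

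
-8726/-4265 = 2+196/4265≈2.05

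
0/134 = 0 = 0.00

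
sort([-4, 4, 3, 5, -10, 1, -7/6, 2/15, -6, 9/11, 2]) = [-10, -6, -4, -7/6, 2/15, 9/11, 1, 2, 3, 4, 5]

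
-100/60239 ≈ -0.00166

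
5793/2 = 2896 + 1/2 = 2896.50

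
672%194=90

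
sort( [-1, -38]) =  [-38, -1]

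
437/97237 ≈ 0.00449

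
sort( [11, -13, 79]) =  [-13, 11, 79]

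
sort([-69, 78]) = [-69, 78]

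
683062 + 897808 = 1580870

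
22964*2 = 45928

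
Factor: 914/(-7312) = -1 * 2^(-3) = -1/8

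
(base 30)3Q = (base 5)431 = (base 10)116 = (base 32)3K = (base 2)1110100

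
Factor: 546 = 2^1*3^1*7^1*13^1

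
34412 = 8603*4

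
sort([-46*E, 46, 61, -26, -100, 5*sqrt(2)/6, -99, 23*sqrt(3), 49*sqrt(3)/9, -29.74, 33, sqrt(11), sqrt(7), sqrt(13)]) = [-46*E, -100, -99, -29.74, -26, 5*sqrt(2)/6, sqrt(7), sqrt(11), sqrt(13), 49*sqrt(3)/9, 33, 23*sqrt(3), 46, 61]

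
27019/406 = 66 + 223/406 ≈ 66.55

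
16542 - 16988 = -446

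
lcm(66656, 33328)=66656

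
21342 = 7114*3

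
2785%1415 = 1370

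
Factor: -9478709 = -1 * 2341^1 * 4049^1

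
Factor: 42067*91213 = 23^1*31^1*53^1*59^1*1721^1 = 3837057271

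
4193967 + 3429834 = 7623801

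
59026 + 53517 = 112543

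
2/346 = 1/173 ≈ 0.00578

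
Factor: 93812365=5^1*18762473^1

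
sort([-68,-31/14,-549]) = [-549,-68,-31/14]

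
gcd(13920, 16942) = 2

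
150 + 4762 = 4912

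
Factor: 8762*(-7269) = -1*2^1*3^1*13^1*337^1*2423^1 = -63690978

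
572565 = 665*861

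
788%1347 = 788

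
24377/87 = 280 + 17/87 ≈ 280.20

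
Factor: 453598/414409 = 2^1*17^(-1)*19^(-1)*1283^(-1)*226799^1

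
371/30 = 12+11/30 ≈ 12.37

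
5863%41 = 0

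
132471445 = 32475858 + 99995587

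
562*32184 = 18087408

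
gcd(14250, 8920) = 10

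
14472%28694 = 14472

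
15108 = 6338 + 8770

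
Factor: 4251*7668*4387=2^2*3^4*13^1*41^1*71^1*107^1*109^1=143001582516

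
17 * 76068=1293156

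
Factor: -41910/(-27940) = 2^(-1) * 3^1 = 3/2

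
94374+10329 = 104703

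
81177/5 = 16235 + 2/5 = 16235.40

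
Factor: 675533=23^2*1277^1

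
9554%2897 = 863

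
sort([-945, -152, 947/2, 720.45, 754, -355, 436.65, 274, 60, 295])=[-945, -355, -152, 60, 274, 295, 436.65, 947/2, 720.45, 754]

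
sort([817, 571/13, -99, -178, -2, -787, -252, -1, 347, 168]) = [-787, -252, -178, -99, -2, -1, 571/13, 168, 347, 817]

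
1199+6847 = 8046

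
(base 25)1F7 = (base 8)1757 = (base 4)33233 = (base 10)1007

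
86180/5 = 17236 = 17236.00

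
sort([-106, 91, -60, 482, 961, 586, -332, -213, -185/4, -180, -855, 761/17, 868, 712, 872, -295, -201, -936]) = [-936, -855, -332, -295, -213, -201, -180, -106, -60, -185/4, 761/17, 91, 482, 586, 712, 868, 872, 961]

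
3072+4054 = 7126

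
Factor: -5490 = -1*2^1*3^2*5^1*61^1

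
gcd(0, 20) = 20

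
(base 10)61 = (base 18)37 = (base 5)221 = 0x3d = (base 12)51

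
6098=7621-1523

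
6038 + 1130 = 7168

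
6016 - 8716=-2700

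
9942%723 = 543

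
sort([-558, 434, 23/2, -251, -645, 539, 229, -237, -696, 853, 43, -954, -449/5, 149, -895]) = [-954, -895, -696, -645, -558, -251, -237, -449/5, 23/2, 43, 149, 229, 434, 539, 853]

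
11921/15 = 794 + 11/15 ≈ 794.73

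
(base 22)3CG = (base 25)2J7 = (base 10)1732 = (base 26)2EG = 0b11011000100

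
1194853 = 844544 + 350309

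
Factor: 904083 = 3^1*301361^1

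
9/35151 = 3/11717≈0.000256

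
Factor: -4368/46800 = -1 * 3^(-1) * 5^(-2) * 7^1 = -7/75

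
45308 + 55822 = 101130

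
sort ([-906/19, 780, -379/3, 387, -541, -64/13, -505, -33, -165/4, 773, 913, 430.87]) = [-541, -505, -379/3, -906/19, -165/4, -33, -64/13, 387, 430.87, 773, 780, 913]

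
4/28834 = 2/14417 ≈ 0.000139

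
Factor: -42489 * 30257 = -1 * 3^2 * 79^1 * 383^1 * 4721^1 = -1285589673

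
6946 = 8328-1382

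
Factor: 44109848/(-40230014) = -1 * 2^2 * 11^(-1) * 1828637^(-1) * 5513731^1 = -22054924/20115007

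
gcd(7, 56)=7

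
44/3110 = 22/1555 ≈ 0.0141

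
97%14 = 13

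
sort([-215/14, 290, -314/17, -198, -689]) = [-689, -198, -314/17, -215/14, 290]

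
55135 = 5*11027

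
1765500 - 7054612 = -5289112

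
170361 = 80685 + 89676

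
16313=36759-20446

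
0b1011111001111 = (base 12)363b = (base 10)6095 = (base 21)dh5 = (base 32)5uf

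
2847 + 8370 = 11217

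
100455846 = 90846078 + 9609768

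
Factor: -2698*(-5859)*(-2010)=-1*2^2*3^4*5^1*7^1*19^1*31^1*67^1*71^1=-31773239820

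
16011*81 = 1296891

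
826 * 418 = 345268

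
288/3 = 96 = 96.00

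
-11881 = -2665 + -9216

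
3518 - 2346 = 1172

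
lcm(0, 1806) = 0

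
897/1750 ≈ 0.513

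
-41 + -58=-99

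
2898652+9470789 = 12369441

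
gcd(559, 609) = 1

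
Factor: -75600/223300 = -1 * 2^2 * 3^3 * 11^(-1) * 29^(-1) = -108/319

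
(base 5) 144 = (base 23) 23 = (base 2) 110001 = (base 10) 49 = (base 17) 2f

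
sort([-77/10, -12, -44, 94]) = [-44, -12, -77/10, 94]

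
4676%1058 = 444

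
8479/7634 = 1 + 845/7634 ≈ 1.11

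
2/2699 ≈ 0.000741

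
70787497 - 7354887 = 63432610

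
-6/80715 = -2/26905 ≈ -0.0000743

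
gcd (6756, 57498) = 6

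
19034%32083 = 19034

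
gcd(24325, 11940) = 5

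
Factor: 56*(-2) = -1*2^4*7^1 = -112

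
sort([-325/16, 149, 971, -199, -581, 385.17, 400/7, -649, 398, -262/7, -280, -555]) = [-649, -581, -555, -280, -199, -262/7, -325/16, 400/7, 149, 385.17, 398, 971]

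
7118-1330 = 5788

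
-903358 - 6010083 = -6913441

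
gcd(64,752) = 16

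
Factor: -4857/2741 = -1*3^1*1619^1*2741^(-1)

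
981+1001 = 1982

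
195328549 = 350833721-155505172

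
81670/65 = 16334/13 ≈ 1256.46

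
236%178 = 58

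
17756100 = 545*32580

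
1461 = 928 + 533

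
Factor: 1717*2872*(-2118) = -1*2^4*3^1*17^1*101^1*353^1*359^1 = -10444332432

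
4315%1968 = 379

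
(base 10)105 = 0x69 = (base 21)50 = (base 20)55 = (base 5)410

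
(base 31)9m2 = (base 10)9333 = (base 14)3589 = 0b10010001110101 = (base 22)j65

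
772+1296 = 2068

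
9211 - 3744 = 5467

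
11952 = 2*5976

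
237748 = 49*4852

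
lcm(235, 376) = 1880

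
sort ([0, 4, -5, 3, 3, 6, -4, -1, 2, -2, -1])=[-5, -4, -2, -1, -1, 0, 2, 3, 3, 4, 6]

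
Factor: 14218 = 2^1*7109^1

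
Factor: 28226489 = 28226489^1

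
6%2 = 0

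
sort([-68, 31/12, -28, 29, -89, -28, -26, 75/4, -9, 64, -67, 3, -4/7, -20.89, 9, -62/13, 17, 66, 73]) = [-89, -68, -67, -28, -28, -26, -20.89, -9, -62/13, -4/7, 31/12, 3, 9, 17, 75/4, 29, 64, 66, 73]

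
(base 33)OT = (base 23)1CG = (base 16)335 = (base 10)821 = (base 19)254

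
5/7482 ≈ 0.000668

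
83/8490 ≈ 0.00978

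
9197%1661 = 892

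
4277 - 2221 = 2056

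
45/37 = 1 + 8/37 ≈ 1.22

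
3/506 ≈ 0.00593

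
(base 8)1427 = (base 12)55b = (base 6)3355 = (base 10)791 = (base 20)1jb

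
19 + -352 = -333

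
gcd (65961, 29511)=27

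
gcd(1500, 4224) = 12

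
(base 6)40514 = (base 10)5374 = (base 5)132444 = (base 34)4m2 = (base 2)1010011111110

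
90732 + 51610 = 142342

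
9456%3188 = 3080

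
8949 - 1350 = 7599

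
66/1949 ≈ 0.0339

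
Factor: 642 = 2^1 * 3^1 * 107^1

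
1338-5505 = -4167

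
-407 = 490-897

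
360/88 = 4 + 1/11 ≈ 4.09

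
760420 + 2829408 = 3589828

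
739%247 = 245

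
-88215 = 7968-96183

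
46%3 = 1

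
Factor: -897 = -1*3^1*13^1*23^1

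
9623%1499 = 629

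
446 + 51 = 497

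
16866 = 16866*1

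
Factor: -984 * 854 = -1 * 2^4 * 3^1 * 7^1 * 41^1 * 61^1 = -840336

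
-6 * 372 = -2232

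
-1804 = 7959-9763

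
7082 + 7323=14405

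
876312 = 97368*9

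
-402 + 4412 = 4010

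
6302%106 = 48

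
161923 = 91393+70530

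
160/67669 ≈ 0.00236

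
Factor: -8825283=-1 * 3^2 * 980587^1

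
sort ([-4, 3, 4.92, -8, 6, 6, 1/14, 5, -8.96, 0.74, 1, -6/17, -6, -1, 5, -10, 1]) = [-10, -8.96, -8, -6, -4, -1, -6/17, 1/14, 0.74, 1, 1, 3, 4.92, 5, 5, 6, 6]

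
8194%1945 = 414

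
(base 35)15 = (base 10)40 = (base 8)50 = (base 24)1g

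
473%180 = 113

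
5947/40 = 148 + 27/40 ≈ 148.68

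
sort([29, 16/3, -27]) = [-27, 16/3, 29]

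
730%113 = 52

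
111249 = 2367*47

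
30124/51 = 1772/3 ≈ 590.67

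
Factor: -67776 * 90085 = -1 * 2^6 * 3^1 * 5^1 * 43^1 * 353^1 * 419^1 = -6105600960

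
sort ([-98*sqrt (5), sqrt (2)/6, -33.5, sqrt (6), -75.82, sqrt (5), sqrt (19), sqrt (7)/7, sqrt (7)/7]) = [-98*sqrt (5), -75.82, -33.5, sqrt (2)/6, sqrt (7)/7, sqrt (7)/7, sqrt (5), sqrt (6), sqrt (19)]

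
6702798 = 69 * 97142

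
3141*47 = 147627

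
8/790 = 4/395 ≈ 0.0101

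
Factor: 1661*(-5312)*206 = -1*2^7*11^1*83^1*103^1*151^1 = -1817585792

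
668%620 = 48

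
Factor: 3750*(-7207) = -1*2^1*3^1*5^4*7207^1 = -27026250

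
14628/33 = 4876/11 ≈ 443.27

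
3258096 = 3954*824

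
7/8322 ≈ 0.000841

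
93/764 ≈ 0.122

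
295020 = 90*3278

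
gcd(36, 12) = 12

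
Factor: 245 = 5^1*7^2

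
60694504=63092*962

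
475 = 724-249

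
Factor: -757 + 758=1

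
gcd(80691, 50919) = 3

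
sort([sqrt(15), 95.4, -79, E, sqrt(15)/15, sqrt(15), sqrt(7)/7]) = [-79, sqrt(15)/15, sqrt(7)/7, E, sqrt(15), sqrt(15), 95.4]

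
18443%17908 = 535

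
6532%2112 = 196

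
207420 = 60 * 3457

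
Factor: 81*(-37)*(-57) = 3^5*19^1*37^1 = 170829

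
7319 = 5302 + 2017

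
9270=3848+5422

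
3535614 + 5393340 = 8928954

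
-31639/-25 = 1265+14/25 = 1265.56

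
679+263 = 942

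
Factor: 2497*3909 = 3^1*11^1*227^1*1303^1 = 9760773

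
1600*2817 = 4507200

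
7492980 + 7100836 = 14593816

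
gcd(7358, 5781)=1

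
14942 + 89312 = 104254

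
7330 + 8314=15644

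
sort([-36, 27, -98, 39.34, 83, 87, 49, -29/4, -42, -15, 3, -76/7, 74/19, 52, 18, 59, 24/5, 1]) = [-98, -42, -36, -15, -76/7, -29/4, 1, 3, 74/19, 24/5, 18, 27, 39.34, 49, 52, 59, 83, 87]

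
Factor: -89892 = -1*2^2*3^2*11^1*227^1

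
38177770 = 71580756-33402986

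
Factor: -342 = -1*2^1*3^2*19^1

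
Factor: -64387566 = -1 * 2^1 * 3^2 * 103^1 * 34729^1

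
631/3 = 210 + 1/3 ≈ 210.33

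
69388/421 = 164+344/421 ≈ 164.82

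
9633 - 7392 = 2241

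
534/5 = 106 + 4/5 = 106.80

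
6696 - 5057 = 1639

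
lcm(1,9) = 9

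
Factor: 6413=11^2 * 53^1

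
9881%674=445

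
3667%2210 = 1457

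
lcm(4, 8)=8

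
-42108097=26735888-68843985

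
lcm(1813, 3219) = 157731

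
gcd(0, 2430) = 2430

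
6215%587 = 345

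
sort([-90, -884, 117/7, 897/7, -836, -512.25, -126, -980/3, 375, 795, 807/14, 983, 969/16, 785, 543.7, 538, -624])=[-884, -836, -624, -512.25, -980/3, -126, -90, 117/7, 807/14, 969/16, 897/7, 375, 538, 543.7, 785, 795, 983]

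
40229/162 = 248 + 53/162 ≈ 248.33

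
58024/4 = 14506 = 14506.00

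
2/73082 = 1/36541 ≈ 0.0000274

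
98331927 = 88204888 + 10127039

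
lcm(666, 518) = 4662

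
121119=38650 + 82469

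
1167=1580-413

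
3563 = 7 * 509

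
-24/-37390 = 12/18695 ≈ 0.000642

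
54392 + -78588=-24196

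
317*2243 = 711031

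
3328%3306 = 22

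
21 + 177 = 198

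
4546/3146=1 + 700/1573 ≈ 1.45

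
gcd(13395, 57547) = 1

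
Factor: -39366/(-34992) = 2^(-3) * 3^2 = 9/8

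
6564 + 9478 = 16042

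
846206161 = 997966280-151760119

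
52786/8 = 6598 + 1/4 = 6598.25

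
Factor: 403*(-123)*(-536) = 2^3*3^1*13^1*31^1*41^1*67^1 = 26568984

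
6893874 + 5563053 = 12456927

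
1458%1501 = 1458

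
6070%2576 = 918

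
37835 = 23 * 1645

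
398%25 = 23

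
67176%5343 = 3060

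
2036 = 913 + 1123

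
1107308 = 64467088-63359780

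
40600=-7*(-5800)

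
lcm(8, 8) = 8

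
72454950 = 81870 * 885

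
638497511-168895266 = 469602245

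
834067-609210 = 224857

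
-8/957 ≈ -0.00836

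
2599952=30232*86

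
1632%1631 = 1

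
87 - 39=48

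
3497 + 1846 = 5343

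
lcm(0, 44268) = 0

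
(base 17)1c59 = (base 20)113f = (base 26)cdp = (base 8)20433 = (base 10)8475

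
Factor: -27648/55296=-1 * 2^(-1)=-1/2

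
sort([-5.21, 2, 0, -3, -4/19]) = [-5.21, -3, -4/19, 0, 2]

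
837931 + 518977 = 1356908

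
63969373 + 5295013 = 69264386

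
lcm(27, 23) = 621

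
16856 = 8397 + 8459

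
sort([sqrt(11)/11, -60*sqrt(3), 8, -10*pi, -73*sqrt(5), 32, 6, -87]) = [-73*sqrt(5), -60*sqrt(3), -87, -10*pi, sqrt(11)/11, 6, 8, 32]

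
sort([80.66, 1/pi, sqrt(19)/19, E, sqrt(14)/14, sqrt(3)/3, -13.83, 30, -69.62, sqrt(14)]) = [-69.62, -13.83, sqrt(19)/19, sqrt(14)/14, 1/pi, sqrt(3)/3, E, sqrt(14), 30, 80.66]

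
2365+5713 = 8078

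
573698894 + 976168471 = 1549867365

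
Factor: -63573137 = -1*101^1*199^1*3163^1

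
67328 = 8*8416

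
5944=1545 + 4399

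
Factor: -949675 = -1*5^2*37987^1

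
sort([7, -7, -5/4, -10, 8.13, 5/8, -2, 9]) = [-10, -7, -2, -5/4, 5/8, 7, 8.13, 9]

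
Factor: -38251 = -1*29^1*1319^1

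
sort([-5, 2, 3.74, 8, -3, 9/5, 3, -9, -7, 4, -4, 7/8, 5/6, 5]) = [-9, -7, -5, -4, -3, 5/6, 7/8, 9/5, 2, 3, 3.74, 4, 5, 8]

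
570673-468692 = 101981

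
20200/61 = 331 + 9/61 ≈ 331.15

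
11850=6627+5223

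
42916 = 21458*2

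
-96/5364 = -8/447 ≈ -0.0179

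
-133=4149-4282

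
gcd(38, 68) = 2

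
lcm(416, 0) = 0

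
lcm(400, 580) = 11600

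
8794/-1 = -8794 = -8794.00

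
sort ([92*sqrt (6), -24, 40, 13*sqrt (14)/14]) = [-24, 13*sqrt (14)/14, 40, 92*sqrt (6)]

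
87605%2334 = 1247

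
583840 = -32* (-18245) 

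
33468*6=200808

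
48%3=0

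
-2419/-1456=1 + 963/1456 ≈ 1.66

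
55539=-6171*(-9)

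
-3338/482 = -6 - 223/241≈-6.93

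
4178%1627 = 924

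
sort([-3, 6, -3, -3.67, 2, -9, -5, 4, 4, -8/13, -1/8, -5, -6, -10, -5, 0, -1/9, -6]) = [-10, -9, -6, -6, -5, -5, -5, -3.67, -3, -3, -8/13, -1/8, -1/9, 0, 2, 4, 4, 6]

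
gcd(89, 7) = 1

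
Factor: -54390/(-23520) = 2^(-4)*37^1 = 37/16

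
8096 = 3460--4636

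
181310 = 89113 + 92197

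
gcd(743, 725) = 1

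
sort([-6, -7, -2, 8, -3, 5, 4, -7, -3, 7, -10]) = [-10, -7, -7, -6, -3, -3, -2, 4, 5, 7, 8]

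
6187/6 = 1031+1/6 ≈ 1031.17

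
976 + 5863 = 6839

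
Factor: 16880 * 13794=2^5 * 3^1 * 5^1 * 11^2 * 19^1 * 211^1=232842720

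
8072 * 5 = 40360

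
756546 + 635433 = 1391979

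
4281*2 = 8562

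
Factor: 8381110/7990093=2^1 * 5^1 * 79^1 * 103^2 * 7990093^(-1)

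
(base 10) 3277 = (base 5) 101102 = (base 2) 110011001101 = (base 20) 83h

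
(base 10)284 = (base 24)bk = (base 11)239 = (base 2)100011100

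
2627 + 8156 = 10783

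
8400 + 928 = 9328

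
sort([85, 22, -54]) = [-54, 22, 85]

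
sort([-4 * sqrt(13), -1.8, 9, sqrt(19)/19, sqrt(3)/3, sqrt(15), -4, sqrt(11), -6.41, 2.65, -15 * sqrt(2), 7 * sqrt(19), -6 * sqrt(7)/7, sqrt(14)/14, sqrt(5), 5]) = [-15 * sqrt(2), -4 * sqrt(13), -6.41, -4, -6 * sqrt(7)/7, -1.8, sqrt(19)/19, sqrt(14)/14, sqrt(3)/3, sqrt(5), 2.65, sqrt(11), sqrt(15), 5, 9, 7 * sqrt(19)]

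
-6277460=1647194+-7924654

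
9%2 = 1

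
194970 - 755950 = -560980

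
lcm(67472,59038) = 472304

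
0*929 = 0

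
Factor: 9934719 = 3^1*47^1*70459^1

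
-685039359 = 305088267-990127626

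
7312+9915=17227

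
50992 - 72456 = -21464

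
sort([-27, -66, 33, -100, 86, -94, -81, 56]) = [-100, -94, -81, -66, -27, 33, 56, 86]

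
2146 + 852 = 2998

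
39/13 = 3 = 3.00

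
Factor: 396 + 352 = 2^2*11^1*17^1 = 748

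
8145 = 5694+2451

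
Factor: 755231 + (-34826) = 3^2 * 5^1 * 7^1 * 2287^1 = 720405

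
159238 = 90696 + 68542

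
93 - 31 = 62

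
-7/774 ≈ -0.00904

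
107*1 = 107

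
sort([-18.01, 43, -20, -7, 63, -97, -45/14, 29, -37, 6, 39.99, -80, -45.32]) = [-97, -80, -45.32, -37, -20, -18.01, -7, -45/14, 6, 29, 39.99, 43, 63]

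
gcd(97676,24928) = 4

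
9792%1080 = 72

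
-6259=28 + -6287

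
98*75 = 7350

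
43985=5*8797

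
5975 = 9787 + -3812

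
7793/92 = 84 + 65/92 ≈ 84.71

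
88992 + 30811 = 119803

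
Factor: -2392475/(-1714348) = 2^(-2) * 5^2 * 17^(-2) * 83^1 * 1153^1 * 1483^(-1)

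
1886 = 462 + 1424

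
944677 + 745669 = 1690346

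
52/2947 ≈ 0.0176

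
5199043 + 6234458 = 11433501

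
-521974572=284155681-806130253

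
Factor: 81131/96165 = 3^(-2)*5^(-1)*2137^(-1)*81131^1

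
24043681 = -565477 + 24609158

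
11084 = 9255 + 1829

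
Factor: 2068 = 2^2 * 11^1 * 47^1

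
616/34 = 18 + 2/17 ≈ 18.12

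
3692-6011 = -2319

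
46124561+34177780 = 80302341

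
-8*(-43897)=351176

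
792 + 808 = 1600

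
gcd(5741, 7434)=1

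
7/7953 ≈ 0.000880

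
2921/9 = 324+5/9 ≈ 324.56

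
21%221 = 21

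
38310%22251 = 16059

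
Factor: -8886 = -1*2^1*3^1*1481^1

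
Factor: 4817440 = 2^5*5^1*30109^1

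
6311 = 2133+4178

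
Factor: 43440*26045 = 2^4*3^1*5^2*181^1*5209^1 = 1131394800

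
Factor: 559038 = 2^1 * 3^1 * 23^1 * 4051^1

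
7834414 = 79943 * 98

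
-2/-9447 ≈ 0.000212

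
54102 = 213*254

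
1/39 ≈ 0.0256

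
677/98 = 6 + 89/98 ≈ 6.91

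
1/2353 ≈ 0.000425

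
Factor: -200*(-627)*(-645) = -1*2^3*3^2*5^3*11^1*19^1*43^1 = -80883000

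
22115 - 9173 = 12942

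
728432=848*859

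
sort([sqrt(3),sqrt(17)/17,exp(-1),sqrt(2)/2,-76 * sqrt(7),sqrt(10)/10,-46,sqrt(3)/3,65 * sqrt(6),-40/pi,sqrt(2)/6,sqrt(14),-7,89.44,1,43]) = [-76 * sqrt(7),-46,-40/pi,-7,sqrt(2)/6,sqrt(17)/17,sqrt(10)/10,exp(-1),sqrt(3)/3,sqrt(2)/2,1,sqrt(3),sqrt(14),43,89.44,65 * sqrt(6)]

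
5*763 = 3815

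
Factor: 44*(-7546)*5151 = -1*2^3*3^1*7^3*11^2*17^1*101^1 = -1710255624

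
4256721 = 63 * 67567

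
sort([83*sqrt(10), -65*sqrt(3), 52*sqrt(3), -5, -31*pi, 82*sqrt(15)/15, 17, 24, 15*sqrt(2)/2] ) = [-65*sqrt(3), -31*pi, -5, 15*sqrt(2)/2, 17, 82*sqrt(15)/15, 24, 52*sqrt(3), 83*sqrt(10)] 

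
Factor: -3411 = -1*3^2*379^1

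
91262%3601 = 1237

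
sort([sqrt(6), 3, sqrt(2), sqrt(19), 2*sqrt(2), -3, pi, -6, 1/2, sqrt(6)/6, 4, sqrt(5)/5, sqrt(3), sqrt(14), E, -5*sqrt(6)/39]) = [-6, -3, -5*sqrt(6)/39, sqrt(6)/6, sqrt(5)/5, 1/2, sqrt(2), sqrt(3), sqrt(6), E, 2*sqrt(2), 3, pi, sqrt(14), 4, sqrt(19)]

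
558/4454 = 279/2227 ≈ 0.125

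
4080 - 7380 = -3300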